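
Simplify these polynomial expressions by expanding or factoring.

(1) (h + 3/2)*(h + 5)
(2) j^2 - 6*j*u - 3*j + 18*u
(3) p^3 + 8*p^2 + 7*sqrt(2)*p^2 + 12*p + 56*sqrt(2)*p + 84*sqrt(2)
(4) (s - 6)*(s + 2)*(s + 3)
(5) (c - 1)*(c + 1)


(1) = h^2 + 13*h/2 + 15/2
(2) = (j - 3)*(j - 6*u)
(3) = (p + 2)*(p + 6)*(p + 7*sqrt(2))
(4) = s^3 - s^2 - 24*s - 36
(5) = c^2 - 1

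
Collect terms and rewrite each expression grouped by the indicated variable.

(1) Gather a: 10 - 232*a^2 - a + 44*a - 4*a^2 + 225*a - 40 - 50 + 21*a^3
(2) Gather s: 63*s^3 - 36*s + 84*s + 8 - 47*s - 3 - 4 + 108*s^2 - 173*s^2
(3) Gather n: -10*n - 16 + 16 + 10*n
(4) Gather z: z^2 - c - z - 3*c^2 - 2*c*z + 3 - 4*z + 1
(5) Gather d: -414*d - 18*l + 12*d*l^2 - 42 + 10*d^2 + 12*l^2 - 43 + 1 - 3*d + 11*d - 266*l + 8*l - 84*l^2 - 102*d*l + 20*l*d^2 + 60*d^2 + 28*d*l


(1) = 21*a^3 - 236*a^2 + 268*a - 80
(2) = 63*s^3 - 65*s^2 + s + 1
(3) = 0
(4) = -3*c^2 - c + z^2 + z*(-2*c - 5) + 4
(5) = d^2*(20*l + 70) + d*(12*l^2 - 74*l - 406) - 72*l^2 - 276*l - 84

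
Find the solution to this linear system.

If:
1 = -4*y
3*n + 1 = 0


Then:
n = -1/3
y = -1/4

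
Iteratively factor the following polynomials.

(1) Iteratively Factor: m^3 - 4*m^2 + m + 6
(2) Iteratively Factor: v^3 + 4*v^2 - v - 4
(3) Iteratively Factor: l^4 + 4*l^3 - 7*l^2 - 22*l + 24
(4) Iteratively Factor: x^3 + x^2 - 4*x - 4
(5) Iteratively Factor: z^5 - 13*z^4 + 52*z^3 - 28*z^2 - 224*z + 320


(1) = (m - 2)*(m^2 - 2*m - 3) = (m - 3)*(m - 2)*(m + 1)
(2) = (v - 1)*(v^2 + 5*v + 4) = (v - 1)*(v + 4)*(v + 1)
(3) = (l + 4)*(l^3 - 7*l + 6) = (l - 2)*(l + 4)*(l^2 + 2*l - 3) = (l - 2)*(l - 1)*(l + 4)*(l + 3)
(4) = (x + 1)*(x^2 - 4) = (x + 1)*(x + 2)*(x - 2)
(5) = (z - 4)*(z^4 - 9*z^3 + 16*z^2 + 36*z - 80) = (z - 5)*(z - 4)*(z^3 - 4*z^2 - 4*z + 16) = (z - 5)*(z - 4)*(z + 2)*(z^2 - 6*z + 8) = (z - 5)*(z - 4)*(z - 2)*(z + 2)*(z - 4)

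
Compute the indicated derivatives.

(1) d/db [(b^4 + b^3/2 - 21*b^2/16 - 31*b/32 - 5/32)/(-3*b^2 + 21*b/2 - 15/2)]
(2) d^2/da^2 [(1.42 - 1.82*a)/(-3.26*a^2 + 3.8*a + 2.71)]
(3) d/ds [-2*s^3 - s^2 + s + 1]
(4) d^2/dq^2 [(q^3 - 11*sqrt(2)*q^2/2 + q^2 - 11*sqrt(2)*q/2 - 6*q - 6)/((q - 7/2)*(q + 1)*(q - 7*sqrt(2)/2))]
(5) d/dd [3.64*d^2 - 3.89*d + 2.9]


(1) = (-64*b^5 + 320*b^4 - 208*b^3 - 298*b^2 + 200*b + 95)/(24*(4*b^4 - 28*b^3 + 69*b^2 - 70*b + 25))
(2) = ((23.0904 - 35.5992*a)*(-3.26*a^2 + 3.8*a + 2.71) - (1.82*a - 1.42)*(6.52*a - 3.8)*(13.04*a - 7.6))/(-3.26*a^2 + 3.8*a + 2.71)^3
(3) = -6*s^2 - 2*s + 1
(4) = 8*(-16*sqrt(2)*q^3 + 28*q^3 - 294*sqrt(2)*q^2 - 144*q^2 + 504*sqrt(2)*q + 3738*q - 4361*sqrt(2) - 3136)/(32*q^6 - 336*sqrt(2)*q^5 - 336*q^5 + 3528*q^4 + 3528*sqrt(2)*q^4 - 26068*q^3 - 15092*sqrt(2)*q^3 + 43218*sqrt(2)*q^2 + 86436*q^2 - 100842*sqrt(2)*q - 100842*q + 117649*sqrt(2))
(5) = 7.28*d - 3.89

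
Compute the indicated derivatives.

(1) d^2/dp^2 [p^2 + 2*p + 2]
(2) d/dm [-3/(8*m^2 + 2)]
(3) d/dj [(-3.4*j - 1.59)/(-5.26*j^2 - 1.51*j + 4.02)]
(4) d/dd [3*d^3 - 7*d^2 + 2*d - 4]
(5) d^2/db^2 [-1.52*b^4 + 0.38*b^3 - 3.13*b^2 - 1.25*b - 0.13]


(1) = 2
(2) = 12*m/(4*m^2 + 1)^2
(3) = (17.884*j^2 + 5.134*j - (3.4*j + 1.59)*(10.52*j + 1.51) - 13.668)/(5.26*j^2 + 1.51*j - 4.02)^2
(4) = 9*d^2 - 14*d + 2
(5) = -18.24*b^2 + 2.28*b - 6.26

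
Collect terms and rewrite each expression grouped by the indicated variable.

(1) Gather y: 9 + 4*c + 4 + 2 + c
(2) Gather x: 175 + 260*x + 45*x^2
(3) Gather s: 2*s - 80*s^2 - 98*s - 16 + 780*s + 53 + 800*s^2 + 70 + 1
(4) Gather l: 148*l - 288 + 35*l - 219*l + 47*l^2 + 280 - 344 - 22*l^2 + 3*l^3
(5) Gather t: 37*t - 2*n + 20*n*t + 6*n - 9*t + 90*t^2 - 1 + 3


(1) = 5*c + 15
(2) = 45*x^2 + 260*x + 175
(3) = 720*s^2 + 684*s + 108
(4) = 3*l^3 + 25*l^2 - 36*l - 352
(5) = 4*n + 90*t^2 + t*(20*n + 28) + 2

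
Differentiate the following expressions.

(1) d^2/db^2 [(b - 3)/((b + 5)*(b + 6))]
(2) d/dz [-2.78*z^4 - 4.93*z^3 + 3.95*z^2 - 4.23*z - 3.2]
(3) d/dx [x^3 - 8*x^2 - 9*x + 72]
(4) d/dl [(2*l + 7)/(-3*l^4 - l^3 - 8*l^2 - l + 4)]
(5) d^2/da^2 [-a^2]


(1) = 2*(b^3 - 9*b^2 - 189*b - 603)/(b^6 + 33*b^5 + 453*b^4 + 3311*b^3 + 13590*b^2 + 29700*b + 27000)
(2) = -11.12*z^3 - 14.79*z^2 + 7.9*z - 4.23
(3) = 3*x^2 - 16*x - 9
(4) = (-6*l^4 - 2*l^3 - 16*l^2 - 2*l + (2*l + 7)*(12*l^3 + 3*l^2 + 16*l + 1) + 8)/(3*l^4 + l^3 + 8*l^2 + l - 4)^2
(5) = -2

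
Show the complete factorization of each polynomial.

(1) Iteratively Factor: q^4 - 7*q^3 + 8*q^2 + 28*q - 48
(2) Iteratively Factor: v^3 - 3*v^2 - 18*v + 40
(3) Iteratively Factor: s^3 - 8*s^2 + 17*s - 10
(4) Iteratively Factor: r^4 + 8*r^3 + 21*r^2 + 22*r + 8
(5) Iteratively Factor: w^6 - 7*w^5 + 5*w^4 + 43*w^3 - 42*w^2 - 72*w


(1) = (q - 4)*(q^3 - 3*q^2 - 4*q + 12) = (q - 4)*(q - 2)*(q^2 - q - 6) = (q - 4)*(q - 2)*(q + 2)*(q - 3)
(2) = (v - 5)*(v^2 + 2*v - 8) = (v - 5)*(v + 4)*(v - 2)
(3) = (s - 2)*(s^2 - 6*s + 5) = (s - 5)*(s - 2)*(s - 1)
(4) = (r + 1)*(r^3 + 7*r^2 + 14*r + 8) = (r + 1)^2*(r^2 + 6*r + 8) = (r + 1)^2*(r + 4)*(r + 2)
(5) = (w - 3)*(w^5 - 4*w^4 - 7*w^3 + 22*w^2 + 24*w) = (w - 3)*(w + 1)*(w^4 - 5*w^3 - 2*w^2 + 24*w) = (w - 3)*(w + 1)*(w + 2)*(w^3 - 7*w^2 + 12*w) = (w - 4)*(w - 3)*(w + 1)*(w + 2)*(w^2 - 3*w) = (w - 4)*(w - 3)^2*(w + 1)*(w + 2)*(w)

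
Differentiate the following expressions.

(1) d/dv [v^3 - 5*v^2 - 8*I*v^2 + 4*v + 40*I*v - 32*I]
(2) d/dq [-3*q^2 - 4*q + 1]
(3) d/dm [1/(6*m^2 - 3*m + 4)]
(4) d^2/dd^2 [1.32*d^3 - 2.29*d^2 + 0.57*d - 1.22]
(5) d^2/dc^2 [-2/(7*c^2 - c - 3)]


(1) = 3*v^2 - 10*v - 16*I*v + 4 + 40*I
(2) = -6*q - 4
(3) = 3*(1 - 4*m)/(6*m^2 - 3*m + 4)^2
(4) = 7.92*d - 4.58
(5) = 4*(-49*c^2 + 7*c + (14*c - 1)^2 + 21)/(-7*c^2 + c + 3)^3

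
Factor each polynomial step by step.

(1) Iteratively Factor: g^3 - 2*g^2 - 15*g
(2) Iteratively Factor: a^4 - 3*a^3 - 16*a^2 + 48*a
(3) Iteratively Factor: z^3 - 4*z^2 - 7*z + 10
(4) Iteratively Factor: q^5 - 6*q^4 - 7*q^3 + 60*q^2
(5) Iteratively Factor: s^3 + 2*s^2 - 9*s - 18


(1) = (g - 5)*(g^2 + 3*g) = (g - 5)*(g + 3)*(g)
(2) = (a)*(a^3 - 3*a^2 - 16*a + 48) = a*(a + 4)*(a^2 - 7*a + 12) = a*(a - 4)*(a + 4)*(a - 3)
(3) = (z - 1)*(z^2 - 3*z - 10) = (z - 5)*(z - 1)*(z + 2)
(4) = (q)*(q^4 - 6*q^3 - 7*q^2 + 60*q) = q*(q - 5)*(q^3 - q^2 - 12*q) = q^2*(q - 5)*(q^2 - q - 12) = q^2*(q - 5)*(q - 4)*(q + 3)
(5) = (s - 3)*(s^2 + 5*s + 6) = (s - 3)*(s + 2)*(s + 3)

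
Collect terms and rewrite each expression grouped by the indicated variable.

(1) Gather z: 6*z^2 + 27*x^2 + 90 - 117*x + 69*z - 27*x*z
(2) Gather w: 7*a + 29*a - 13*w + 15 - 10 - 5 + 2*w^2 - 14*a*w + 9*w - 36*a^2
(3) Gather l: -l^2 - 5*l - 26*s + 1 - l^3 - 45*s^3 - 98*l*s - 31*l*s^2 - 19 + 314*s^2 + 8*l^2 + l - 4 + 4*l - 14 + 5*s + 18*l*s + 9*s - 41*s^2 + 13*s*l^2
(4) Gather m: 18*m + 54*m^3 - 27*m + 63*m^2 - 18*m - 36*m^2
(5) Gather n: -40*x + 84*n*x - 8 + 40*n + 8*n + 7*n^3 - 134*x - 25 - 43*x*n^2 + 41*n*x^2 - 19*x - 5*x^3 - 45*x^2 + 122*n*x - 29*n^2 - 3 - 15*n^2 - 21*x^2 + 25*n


(1) = 27*x^2 - 117*x + 6*z^2 + z*(69 - 27*x) + 90
(2) = -36*a^2 + 36*a + 2*w^2 + w*(-14*a - 4)
(3) = -l^3 + l^2*(13*s + 7) + l*(-31*s^2 - 80*s) - 45*s^3 + 273*s^2 - 12*s - 36
(4) = 54*m^3 + 27*m^2 - 27*m
(5) = 7*n^3 + n^2*(-43*x - 44) + n*(41*x^2 + 206*x + 73) - 5*x^3 - 66*x^2 - 193*x - 36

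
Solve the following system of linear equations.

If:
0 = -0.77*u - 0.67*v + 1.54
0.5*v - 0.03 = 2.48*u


Then:
u = 0.37
v = 1.88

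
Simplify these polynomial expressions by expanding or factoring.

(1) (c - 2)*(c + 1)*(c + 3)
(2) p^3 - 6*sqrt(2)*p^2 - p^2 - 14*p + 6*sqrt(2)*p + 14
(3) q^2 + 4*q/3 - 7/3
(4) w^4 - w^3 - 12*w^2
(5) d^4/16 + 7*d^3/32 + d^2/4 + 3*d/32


(1) = c^3 + 2*c^2 - 5*c - 6
(2) = (p - 1)*(p - 7*sqrt(2))*(p + sqrt(2))
(3) = (q - 1)*(q + 7/3)
(4) = w^2*(w - 4)*(w + 3)
(5) = d*(d/4 + 1/4)^2*(d + 3/2)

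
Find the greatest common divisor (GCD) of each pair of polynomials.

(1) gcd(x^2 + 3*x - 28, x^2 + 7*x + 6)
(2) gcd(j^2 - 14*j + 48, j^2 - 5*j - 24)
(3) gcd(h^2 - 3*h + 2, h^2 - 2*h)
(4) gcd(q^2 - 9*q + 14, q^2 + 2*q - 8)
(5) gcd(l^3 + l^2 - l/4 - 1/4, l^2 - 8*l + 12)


(1) = gcd((x - 4)*(x + 7), (x + 1)*(x + 6)) = 1
(2) = j - 8
(3) = h - 2
(4) = gcd((q - 7)*(q - 2), (q - 2)*(q + 4)) = q - 2
(5) = 1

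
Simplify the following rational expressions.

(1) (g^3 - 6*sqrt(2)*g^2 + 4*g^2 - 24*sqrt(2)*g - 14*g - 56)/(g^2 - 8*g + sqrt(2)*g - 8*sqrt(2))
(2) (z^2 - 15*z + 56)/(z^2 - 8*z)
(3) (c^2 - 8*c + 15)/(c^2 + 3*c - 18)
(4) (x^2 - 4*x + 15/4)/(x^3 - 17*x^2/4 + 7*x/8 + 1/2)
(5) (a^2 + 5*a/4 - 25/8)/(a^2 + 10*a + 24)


(1) = (g^2 + g*(4 - 7*sqrt(2)) - 28*sqrt(2))/(g - 8)
(2) = (z - 7)/z
(3) = (c - 5)/(c + 6)
(4) = (8*x^2 - 32*x + 30)/(8*x^3 - 34*x^2 + 7*x + 4)
(5) = (8*a^2 + 10*a - 25)/(8*a^2 + 80*a + 192)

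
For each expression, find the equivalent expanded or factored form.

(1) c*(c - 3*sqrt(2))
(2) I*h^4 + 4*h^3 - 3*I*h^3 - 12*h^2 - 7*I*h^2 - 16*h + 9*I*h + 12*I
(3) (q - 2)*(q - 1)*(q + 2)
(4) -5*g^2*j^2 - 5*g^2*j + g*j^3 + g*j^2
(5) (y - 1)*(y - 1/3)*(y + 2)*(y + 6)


(1) = c^2 - 3*sqrt(2)*c
(2) = (h - 4)*(h + 1)*(h - 3*I)*(I*h + 1)
(3) = q^3 - q^2 - 4*q + 4
(4) = j*(-5*g + j)*(g*j + g)
(5) = y^4 + 20*y^3/3 + 5*y^2/3 - 40*y/3 + 4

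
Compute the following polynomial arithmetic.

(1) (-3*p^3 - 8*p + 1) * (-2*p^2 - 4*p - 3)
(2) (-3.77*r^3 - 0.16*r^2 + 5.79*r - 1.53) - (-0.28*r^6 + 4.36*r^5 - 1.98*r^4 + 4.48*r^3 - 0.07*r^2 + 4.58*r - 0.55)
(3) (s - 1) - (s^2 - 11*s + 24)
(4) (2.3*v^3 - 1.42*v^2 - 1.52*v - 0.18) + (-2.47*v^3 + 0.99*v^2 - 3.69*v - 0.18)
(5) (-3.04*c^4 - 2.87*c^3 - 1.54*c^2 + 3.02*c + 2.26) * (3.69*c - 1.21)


(1) = 6*p^5 + 12*p^4 + 25*p^3 + 30*p^2 + 20*p - 3
(2) = 0.28*r^6 - 4.36*r^5 + 1.98*r^4 - 8.25*r^3 - 0.09*r^2 + 1.21*r - 0.98
(3) = -s^2 + 12*s - 25
(4) = -0.17*v^3 - 0.43*v^2 - 5.21*v - 0.36
(5) = -11.2176*c^5 - 6.9119*c^4 - 2.2099*c^3 + 13.0072*c^2 + 4.6852*c - 2.7346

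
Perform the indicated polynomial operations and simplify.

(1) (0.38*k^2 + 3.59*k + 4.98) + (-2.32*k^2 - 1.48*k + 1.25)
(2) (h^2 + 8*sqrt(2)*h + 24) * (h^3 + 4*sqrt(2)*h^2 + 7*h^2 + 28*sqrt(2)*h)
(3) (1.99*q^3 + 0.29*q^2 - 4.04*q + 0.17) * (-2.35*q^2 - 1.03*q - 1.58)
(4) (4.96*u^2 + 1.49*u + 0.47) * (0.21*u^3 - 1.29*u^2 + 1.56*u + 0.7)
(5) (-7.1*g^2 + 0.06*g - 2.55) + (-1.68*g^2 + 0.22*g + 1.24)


(1) = -1.94*k^2 + 2.11*k + 6.23
(2) = h^5 + 7*h^4 + 12*sqrt(2)*h^4 + 88*h^3 + 84*sqrt(2)*h^3 + 96*sqrt(2)*h^2 + 616*h^2 + 672*sqrt(2)*h
(3) = -4.6765*q^5 - 2.7312*q^4 + 6.0511*q^3 + 3.3035*q^2 + 6.2081*q - 0.2686
(4) = 1.0416*u^5 - 6.0855*u^4 + 5.9142*u^3 + 5.1901*u^2 + 1.7762*u + 0.329
(5) = -8.78*g^2 + 0.28*g - 1.31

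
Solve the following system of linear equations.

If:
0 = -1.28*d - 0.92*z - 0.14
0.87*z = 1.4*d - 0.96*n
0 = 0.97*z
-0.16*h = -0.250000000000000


Then:
d = -0.11
h = 1.56
n = -0.16
z = 0.00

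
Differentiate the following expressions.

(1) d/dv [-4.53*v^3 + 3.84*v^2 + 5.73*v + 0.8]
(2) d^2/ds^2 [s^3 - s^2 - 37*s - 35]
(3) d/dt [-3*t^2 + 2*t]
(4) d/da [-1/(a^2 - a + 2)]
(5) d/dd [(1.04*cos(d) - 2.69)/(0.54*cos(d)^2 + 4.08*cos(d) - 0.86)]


(1) = -13.59*v^2 + 7.68*v + 5.73
(2) = 6*s - 2
(3) = 2 - 6*t
(4) = (2*a - 1)/(a^2 - a + 2)^2
(5) = (0.5616*cos(d)^2 - 2.9052*cos(d) - 10.0808)*sin(d)/(0.2916*cos(d)^4 + 4.4064*cos(d)^3 + 15.7176*cos(d)^2 - 7.0176*cos(d) + 0.7396)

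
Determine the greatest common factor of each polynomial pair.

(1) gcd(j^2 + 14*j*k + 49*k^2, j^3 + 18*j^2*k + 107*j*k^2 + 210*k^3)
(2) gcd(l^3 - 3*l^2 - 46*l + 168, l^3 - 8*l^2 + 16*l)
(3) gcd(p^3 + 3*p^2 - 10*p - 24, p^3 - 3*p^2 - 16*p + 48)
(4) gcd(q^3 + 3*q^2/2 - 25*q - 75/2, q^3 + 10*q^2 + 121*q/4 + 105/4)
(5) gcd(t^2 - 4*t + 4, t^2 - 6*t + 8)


(1) = gcd((j + 7*k)^2, (j + 5*k)*(j + 6*k)*(j + 7*k)) = j + 7*k
(2) = gcd((l - 6)*(l - 4)*(l + 7), l*(l - 4)^2) = l - 4
(3) = gcd((p - 3)*(p + 2)*(p + 4), (p - 4)*(p - 3)*(p + 4)) = p^2 + p - 12
(4) = q^2 + 13*q/2 + 15/2
(5) = gcd((t - 2)^2, (t - 4)*(t - 2)) = t - 2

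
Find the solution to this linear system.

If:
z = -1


Then:
z = -1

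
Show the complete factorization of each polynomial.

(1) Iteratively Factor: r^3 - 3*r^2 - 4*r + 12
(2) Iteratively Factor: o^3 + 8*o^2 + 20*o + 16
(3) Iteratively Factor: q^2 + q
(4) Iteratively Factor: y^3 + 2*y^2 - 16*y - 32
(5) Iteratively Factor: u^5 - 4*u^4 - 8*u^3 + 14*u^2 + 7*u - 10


(1) = (r - 3)*(r^2 - 4) = (r - 3)*(r + 2)*(r - 2)
(2) = (o + 2)*(o^2 + 6*o + 8) = (o + 2)*(o + 4)*(o + 2)
(3) = (q)*(q + 1)
(4) = (y - 4)*(y^2 + 6*y + 8) = (y - 4)*(y + 4)*(y + 2)
(5) = (u + 1)*(u^4 - 5*u^3 - 3*u^2 + 17*u - 10) = (u - 5)*(u + 1)*(u^3 - 3*u + 2) = (u - 5)*(u - 1)*(u + 1)*(u^2 + u - 2) = (u - 5)*(u - 1)*(u + 1)*(u + 2)*(u - 1)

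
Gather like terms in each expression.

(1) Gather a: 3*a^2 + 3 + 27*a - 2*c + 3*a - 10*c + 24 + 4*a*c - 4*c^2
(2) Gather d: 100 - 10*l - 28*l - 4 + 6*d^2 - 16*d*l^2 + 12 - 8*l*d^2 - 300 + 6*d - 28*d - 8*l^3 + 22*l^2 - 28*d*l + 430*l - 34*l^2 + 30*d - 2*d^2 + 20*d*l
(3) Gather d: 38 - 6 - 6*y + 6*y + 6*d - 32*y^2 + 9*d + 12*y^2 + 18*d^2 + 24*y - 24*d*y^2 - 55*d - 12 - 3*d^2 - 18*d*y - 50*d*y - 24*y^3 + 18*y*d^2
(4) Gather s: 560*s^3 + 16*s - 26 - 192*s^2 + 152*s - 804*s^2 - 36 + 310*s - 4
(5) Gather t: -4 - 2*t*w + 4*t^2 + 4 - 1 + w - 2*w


(1) = 3*a^2 + a*(4*c + 30) - 4*c^2 - 12*c + 27
(2) = d^2*(4 - 8*l) + d*(-16*l^2 - 8*l + 8) - 8*l^3 - 12*l^2 + 392*l - 192
(3) = d^2*(18*y + 15) + d*(-24*y^2 - 68*y - 40) - 24*y^3 - 20*y^2 + 24*y + 20
(4) = 560*s^3 - 996*s^2 + 478*s - 66
(5) = 4*t^2 - 2*t*w - w - 1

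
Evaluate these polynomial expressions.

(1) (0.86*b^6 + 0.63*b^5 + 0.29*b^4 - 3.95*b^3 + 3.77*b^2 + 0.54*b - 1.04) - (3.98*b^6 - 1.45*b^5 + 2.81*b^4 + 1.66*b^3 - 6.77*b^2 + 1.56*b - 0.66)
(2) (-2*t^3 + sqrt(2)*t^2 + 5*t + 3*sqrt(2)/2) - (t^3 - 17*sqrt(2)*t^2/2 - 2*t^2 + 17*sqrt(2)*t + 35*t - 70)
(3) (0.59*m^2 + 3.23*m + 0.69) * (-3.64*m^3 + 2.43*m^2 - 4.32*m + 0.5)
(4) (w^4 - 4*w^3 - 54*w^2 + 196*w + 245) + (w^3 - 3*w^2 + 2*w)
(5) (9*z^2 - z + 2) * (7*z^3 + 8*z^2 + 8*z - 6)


(1) = -3.12*b^6 + 2.08*b^5 - 2.52*b^4 - 5.61*b^3 + 10.54*b^2 - 1.02*b - 0.38
(2) = -3*t^3 + 2*t^2 + 19*sqrt(2)*t^2/2 - 30*t - 17*sqrt(2)*t + 3*sqrt(2)/2 + 70
(3) = -2.1476*m^5 - 10.3235*m^4 + 2.7885*m^3 - 11.9819*m^2 - 1.3658*m + 0.345
(4) = w^4 - 3*w^3 - 57*w^2 + 198*w + 245
(5) = 63*z^5 + 65*z^4 + 78*z^3 - 46*z^2 + 22*z - 12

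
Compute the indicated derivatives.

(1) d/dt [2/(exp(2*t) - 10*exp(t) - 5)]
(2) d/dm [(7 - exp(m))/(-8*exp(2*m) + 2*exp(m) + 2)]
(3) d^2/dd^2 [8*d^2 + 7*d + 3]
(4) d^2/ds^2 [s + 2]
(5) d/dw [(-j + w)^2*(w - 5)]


(1) = 4*(5 - exp(t))*exp(t)/(-exp(2*t) + 10*exp(t) + 5)^2
(2) = (-(exp(m) - 7)*(8*exp(m) - 1) + 4*exp(2*m) - exp(m) - 1)*exp(m)/(2*(-4*exp(2*m) + exp(m) + 1)^2)
(3) = 16
(4) = 0
(5) = (j - w)*(j - 3*w + 10)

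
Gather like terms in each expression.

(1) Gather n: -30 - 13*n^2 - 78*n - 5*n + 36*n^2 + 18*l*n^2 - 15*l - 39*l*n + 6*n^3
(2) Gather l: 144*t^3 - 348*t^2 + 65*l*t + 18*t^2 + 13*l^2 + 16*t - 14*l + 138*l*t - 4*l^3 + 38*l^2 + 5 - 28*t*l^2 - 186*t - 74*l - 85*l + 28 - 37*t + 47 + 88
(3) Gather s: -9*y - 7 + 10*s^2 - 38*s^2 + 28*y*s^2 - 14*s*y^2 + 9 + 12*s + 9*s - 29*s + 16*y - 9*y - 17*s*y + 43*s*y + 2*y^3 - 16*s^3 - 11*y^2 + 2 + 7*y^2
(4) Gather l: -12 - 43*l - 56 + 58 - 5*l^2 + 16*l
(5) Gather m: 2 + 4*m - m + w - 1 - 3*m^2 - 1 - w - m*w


(1) = -15*l + 6*n^3 + n^2*(18*l + 23) + n*(-39*l - 83) - 30
(2) = -4*l^3 + l^2*(51 - 28*t) + l*(203*t - 173) + 144*t^3 - 330*t^2 - 207*t + 168
(3) = -16*s^3 + s^2*(28*y - 28) + s*(-14*y^2 + 26*y - 8) + 2*y^3 - 4*y^2 - 2*y + 4
(4) = -5*l^2 - 27*l - 10
(5) = -3*m^2 + m*(3 - w)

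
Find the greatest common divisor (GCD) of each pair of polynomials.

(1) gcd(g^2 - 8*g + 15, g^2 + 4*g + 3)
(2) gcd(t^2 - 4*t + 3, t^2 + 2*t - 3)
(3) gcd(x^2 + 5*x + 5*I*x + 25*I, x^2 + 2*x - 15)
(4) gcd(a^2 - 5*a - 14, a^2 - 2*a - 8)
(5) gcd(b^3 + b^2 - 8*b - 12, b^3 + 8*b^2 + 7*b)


(1) = gcd((g - 5)*(g - 3), (g + 1)*(g + 3)) = 1
(2) = t - 1
(3) = gcd((x + 5)*(x + 5*I), (x - 3)*(x + 5)) = x + 5
(4) = a + 2
(5) = 1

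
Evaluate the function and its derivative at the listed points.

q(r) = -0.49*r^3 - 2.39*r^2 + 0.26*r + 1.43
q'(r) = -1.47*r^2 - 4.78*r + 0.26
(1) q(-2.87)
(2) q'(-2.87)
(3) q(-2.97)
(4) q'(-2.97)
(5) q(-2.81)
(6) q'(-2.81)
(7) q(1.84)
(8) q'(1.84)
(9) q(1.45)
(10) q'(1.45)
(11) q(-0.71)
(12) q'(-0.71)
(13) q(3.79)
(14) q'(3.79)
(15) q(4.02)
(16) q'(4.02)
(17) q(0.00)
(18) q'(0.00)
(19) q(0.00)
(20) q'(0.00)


(1) = -7.42
(2) = 1.87
(3) = -7.59
(4) = 1.49
(5) = -7.30
(6) = 2.08
(7) = -9.24
(8) = -13.51
(9) = -4.71
(10) = -9.76
(11) = 0.22
(12) = 2.91
(13) = -58.59
(14) = -38.97
(15) = -67.98
(16) = -42.71
(17) = 1.43
(18) = 0.26
(19) = 1.43
(20) = 0.26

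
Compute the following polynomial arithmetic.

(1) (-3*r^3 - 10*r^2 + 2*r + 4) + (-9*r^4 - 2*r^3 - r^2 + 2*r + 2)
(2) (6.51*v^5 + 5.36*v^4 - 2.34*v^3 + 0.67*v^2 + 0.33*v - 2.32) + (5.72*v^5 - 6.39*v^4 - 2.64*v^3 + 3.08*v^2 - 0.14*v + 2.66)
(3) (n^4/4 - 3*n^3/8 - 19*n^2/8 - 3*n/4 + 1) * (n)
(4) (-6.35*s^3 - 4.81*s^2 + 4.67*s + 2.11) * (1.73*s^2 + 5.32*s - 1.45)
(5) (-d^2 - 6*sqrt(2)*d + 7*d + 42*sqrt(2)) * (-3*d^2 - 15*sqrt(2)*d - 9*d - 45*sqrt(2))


(1) = -9*r^4 - 5*r^3 - 11*r^2 + 4*r + 6
(2) = 12.23*v^5 - 1.03*v^4 - 4.98*v^3 + 3.75*v^2 + 0.19*v + 0.34
(3) = n^5/4 - 3*n^4/8 - 19*n^3/8 - 3*n^2/4 + n
(4) = -10.9855*s^5 - 42.1033*s^4 - 8.3026*s^3 + 35.4692*s^2 + 4.4537*s - 3.0595
(5) = 3*d^4 - 12*d^3 + 33*sqrt(2)*d^3 - 132*sqrt(2)*d^2 + 117*d^2 - 693*sqrt(2)*d - 720*d - 3780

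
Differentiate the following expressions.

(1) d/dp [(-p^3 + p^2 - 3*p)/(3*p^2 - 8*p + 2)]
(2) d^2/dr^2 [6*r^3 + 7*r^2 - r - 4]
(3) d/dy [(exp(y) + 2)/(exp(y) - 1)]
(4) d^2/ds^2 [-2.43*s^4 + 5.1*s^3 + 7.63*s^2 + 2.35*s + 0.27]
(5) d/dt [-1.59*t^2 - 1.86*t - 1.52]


(1) = (-3*p^4 + 16*p^3 - 5*p^2 + 4*p - 6)/(9*p^4 - 48*p^3 + 76*p^2 - 32*p + 4)
(2) = 36*r + 14
(3) = -3/(4*sinh(y/2)^2)
(4) = -29.16*s^2 + 30.6*s + 15.26
(5) = -3.18*t - 1.86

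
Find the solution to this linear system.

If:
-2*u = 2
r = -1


Then:
r = -1
u = -1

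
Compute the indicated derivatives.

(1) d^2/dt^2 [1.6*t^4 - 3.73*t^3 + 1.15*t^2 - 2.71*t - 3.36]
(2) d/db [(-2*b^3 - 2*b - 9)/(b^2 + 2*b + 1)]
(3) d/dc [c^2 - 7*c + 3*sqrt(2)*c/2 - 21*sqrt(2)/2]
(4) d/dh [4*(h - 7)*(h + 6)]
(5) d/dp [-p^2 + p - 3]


(1) = 19.2*t^2 - 22.38*t + 2.3
(2) = 2*(-b^3 - 3*b^2 + b + 8)/(b^3 + 3*b^2 + 3*b + 1)
(3) = 2*c - 7 + 3*sqrt(2)/2
(4) = 8*h - 4
(5) = 1 - 2*p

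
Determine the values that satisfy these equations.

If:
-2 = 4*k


Then:
k = -1/2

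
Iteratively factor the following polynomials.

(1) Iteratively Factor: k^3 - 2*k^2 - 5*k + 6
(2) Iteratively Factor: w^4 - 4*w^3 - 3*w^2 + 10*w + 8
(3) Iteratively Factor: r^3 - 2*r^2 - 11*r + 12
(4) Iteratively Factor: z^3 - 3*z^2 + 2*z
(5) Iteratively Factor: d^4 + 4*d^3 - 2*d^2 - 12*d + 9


(1) = (k - 3)*(k^2 + k - 2) = (k - 3)*(k - 1)*(k + 2)
(2) = (w - 4)*(w^3 - 3*w - 2) = (w - 4)*(w + 1)*(w^2 - w - 2) = (w - 4)*(w - 2)*(w + 1)*(w + 1)
(3) = (r - 1)*(r^2 - r - 12) = (r - 4)*(r - 1)*(r + 3)
(4) = (z - 2)*(z^2 - z) = z*(z - 2)*(z - 1)
(5) = (d - 1)*(d^3 + 5*d^2 + 3*d - 9) = (d - 1)^2*(d^2 + 6*d + 9) = (d - 1)^2*(d + 3)*(d + 3)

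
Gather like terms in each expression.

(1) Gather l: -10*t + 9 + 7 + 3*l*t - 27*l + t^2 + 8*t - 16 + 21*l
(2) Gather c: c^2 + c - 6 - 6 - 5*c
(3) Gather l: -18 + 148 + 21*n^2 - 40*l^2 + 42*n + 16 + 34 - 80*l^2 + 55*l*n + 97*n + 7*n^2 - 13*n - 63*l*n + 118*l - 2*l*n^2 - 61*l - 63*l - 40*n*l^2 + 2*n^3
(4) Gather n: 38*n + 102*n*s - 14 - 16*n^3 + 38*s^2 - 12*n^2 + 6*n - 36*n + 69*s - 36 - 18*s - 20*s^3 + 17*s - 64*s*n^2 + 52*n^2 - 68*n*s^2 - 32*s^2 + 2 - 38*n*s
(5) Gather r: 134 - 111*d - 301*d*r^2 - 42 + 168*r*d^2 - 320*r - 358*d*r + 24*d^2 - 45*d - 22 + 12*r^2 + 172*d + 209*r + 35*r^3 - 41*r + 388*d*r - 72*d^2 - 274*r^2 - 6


(1) = l*(3*t - 6) + t^2 - 2*t
(2) = c^2 - 4*c - 12
(3) = l^2*(-40*n - 120) + l*(-2*n^2 - 8*n - 6) + 2*n^3 + 28*n^2 + 126*n + 180
(4) = -16*n^3 + n^2*(40 - 64*s) + n*(-68*s^2 + 64*s + 8) - 20*s^3 + 6*s^2 + 68*s - 48
(5) = -48*d^2 + 16*d + 35*r^3 + r^2*(-301*d - 262) + r*(168*d^2 + 30*d - 152) + 64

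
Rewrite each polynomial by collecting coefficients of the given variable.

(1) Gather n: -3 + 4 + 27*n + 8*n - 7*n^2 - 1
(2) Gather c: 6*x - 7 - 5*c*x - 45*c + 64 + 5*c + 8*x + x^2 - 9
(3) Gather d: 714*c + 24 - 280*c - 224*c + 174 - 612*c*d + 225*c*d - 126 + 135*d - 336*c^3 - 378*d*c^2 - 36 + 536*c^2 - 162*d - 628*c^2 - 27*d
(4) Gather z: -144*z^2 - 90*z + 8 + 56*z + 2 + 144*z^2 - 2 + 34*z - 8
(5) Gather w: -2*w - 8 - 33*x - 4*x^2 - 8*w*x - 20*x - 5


(1) = -7*n^2 + 35*n
(2) = c*(-5*x - 40) + x^2 + 14*x + 48
(3) = -336*c^3 - 92*c^2 + 210*c + d*(-378*c^2 - 387*c - 54) + 36
(4) = 0
(5) = w*(-8*x - 2) - 4*x^2 - 53*x - 13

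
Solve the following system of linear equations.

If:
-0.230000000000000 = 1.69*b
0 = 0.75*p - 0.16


Then:
b = -0.14
p = 0.21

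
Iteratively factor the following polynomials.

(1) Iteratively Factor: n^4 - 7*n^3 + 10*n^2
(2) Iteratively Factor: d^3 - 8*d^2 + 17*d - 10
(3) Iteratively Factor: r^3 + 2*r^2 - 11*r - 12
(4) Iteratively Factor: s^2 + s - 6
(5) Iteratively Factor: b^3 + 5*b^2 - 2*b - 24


(1) = (n)*(n^3 - 7*n^2 + 10*n) = n*(n - 5)*(n^2 - 2*n) = n^2*(n - 5)*(n - 2)
(2) = (d - 5)*(d^2 - 3*d + 2) = (d - 5)*(d - 1)*(d - 2)
(3) = (r + 1)*(r^2 + r - 12) = (r - 3)*(r + 1)*(r + 4)
(4) = (s + 3)*(s - 2)
(5) = (b + 4)*(b^2 + b - 6) = (b - 2)*(b + 4)*(b + 3)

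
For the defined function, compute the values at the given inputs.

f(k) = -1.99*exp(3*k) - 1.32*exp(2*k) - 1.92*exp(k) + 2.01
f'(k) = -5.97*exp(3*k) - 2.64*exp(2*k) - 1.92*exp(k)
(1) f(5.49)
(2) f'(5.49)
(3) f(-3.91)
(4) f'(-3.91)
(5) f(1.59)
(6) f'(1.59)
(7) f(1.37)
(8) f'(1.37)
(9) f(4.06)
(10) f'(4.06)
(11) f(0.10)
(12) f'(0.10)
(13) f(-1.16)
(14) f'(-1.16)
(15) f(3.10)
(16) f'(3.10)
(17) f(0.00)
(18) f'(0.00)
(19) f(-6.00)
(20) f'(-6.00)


(1) = -28371205.23
(2) = -85035222.56
(3) = 1.97
(4) = -0.04
(5) = -273.81
(6) = -776.88
(7) = -147.27
(8) = -412.29
(9) = -392303.04
(10) = -1172255.99
(11) = -4.41
(12) = -13.41
(13) = 1.22
(14) = -1.05
(15) = -22457.70
(16) = -66643.45
(17) = -3.22
(18) = -10.53
(19) = 2.01
(20) = -0.00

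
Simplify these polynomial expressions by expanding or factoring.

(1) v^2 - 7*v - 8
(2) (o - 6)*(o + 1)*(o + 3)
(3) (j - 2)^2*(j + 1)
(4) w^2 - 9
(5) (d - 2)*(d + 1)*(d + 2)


(1) = (v - 8)*(v + 1)
(2) = o^3 - 2*o^2 - 21*o - 18
(3) = j^3 - 3*j^2 + 4
(4) = (w - 3)*(w + 3)
(5) = d^3 + d^2 - 4*d - 4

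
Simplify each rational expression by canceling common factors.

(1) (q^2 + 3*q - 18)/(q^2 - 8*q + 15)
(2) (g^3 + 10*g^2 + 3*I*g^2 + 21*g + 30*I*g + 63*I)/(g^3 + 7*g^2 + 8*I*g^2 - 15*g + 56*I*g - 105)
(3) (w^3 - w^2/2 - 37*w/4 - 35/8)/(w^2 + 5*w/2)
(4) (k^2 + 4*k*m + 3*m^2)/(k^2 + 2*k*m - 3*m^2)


(1) = (q + 6)/(q - 5)
(2) = (g + 3)/(g + 5*I)
(3) = (4*w^2 - 12*w - 7)/(4*w)
(4) = (k + m)/(k - m)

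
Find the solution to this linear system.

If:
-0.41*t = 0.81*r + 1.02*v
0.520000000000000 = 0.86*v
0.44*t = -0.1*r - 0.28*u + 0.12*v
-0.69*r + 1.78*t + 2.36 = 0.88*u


Then:
r = -0.40
t = -0.72
u = 1.53
v = 0.60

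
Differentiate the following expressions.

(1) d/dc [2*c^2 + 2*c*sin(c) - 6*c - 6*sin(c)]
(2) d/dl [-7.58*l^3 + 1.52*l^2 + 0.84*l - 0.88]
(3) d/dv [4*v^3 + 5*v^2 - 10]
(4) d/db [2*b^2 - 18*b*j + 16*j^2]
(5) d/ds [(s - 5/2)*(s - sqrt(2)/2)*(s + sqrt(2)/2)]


(1) = 2*c*cos(c) + 4*c + 2*sin(c) - 6*cos(c) - 6
(2) = -22.74*l^2 + 3.04*l + 0.84
(3) = 2*v*(6*v + 5)
(4) = 4*b - 18*j
(5) = 3*s^2 - 5*s - 1/2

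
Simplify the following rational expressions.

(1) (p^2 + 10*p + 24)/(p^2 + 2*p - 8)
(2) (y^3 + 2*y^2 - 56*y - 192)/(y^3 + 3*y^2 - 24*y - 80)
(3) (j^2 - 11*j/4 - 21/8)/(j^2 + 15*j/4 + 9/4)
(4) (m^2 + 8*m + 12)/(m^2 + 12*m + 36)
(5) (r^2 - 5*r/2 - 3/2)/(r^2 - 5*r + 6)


(1) = (p + 6)/(p - 2)
(2) = (y^2 - 2*y - 48)/(y^2 - y - 20)
(3) = (2*j - 7)/(2*j + 6)
(4) = (m + 2)/(m + 6)
(5) = (2*r + 1)/(2*r - 4)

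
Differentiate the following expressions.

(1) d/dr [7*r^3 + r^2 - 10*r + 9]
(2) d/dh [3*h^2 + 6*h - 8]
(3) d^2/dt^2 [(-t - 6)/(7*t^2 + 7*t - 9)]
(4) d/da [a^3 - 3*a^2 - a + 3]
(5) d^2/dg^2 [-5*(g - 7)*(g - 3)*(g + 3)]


(1) = 21*r^2 + 2*r - 10
(2) = 6*h + 6
(3) = 14*(-7*(t + 6)*(2*t + 1)^2 + (3*t + 7)*(7*t^2 + 7*t - 9))/(7*t^2 + 7*t - 9)^3
(4) = 3*a^2 - 6*a - 1
(5) = 70 - 30*g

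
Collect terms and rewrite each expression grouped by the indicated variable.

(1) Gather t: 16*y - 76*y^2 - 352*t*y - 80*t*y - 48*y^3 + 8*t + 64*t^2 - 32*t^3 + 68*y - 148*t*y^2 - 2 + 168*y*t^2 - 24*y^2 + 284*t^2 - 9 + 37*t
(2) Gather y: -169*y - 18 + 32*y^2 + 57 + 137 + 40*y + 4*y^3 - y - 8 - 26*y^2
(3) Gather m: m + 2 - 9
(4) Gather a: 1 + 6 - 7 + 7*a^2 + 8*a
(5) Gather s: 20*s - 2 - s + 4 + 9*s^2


(1) = -32*t^3 + t^2*(168*y + 348) + t*(-148*y^2 - 432*y + 45) - 48*y^3 - 100*y^2 + 84*y - 11
(2) = 4*y^3 + 6*y^2 - 130*y + 168
(3) = m - 7
(4) = 7*a^2 + 8*a
(5) = 9*s^2 + 19*s + 2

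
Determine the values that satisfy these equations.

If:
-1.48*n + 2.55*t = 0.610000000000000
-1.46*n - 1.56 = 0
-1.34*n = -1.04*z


Then:
n = -1.07
t = -0.38
z = -1.38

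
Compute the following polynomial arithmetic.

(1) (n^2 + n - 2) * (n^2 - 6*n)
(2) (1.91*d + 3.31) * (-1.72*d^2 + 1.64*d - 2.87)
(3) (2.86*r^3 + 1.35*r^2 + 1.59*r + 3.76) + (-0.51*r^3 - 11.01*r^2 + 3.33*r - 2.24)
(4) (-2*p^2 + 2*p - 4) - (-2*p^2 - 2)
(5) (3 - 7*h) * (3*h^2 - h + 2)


(1) = n^4 - 5*n^3 - 8*n^2 + 12*n
(2) = -3.2852*d^3 - 2.5608*d^2 - 0.0533*d - 9.4997
(3) = 2.35*r^3 - 9.66*r^2 + 4.92*r + 1.52
(4) = 2*p - 2
(5) = -21*h^3 + 16*h^2 - 17*h + 6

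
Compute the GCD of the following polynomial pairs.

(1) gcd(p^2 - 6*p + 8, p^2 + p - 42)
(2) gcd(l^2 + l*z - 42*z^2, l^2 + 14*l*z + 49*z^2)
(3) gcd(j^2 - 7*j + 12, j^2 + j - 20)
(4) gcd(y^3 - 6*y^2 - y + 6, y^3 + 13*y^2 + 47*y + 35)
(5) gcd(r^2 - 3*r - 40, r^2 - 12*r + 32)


(1) = 1
(2) = gcd((l - 6*z)*(l + 7*z), (l + 7*z)^2) = l + 7*z
(3) = j - 4
(4) = y + 1
(5) = r - 8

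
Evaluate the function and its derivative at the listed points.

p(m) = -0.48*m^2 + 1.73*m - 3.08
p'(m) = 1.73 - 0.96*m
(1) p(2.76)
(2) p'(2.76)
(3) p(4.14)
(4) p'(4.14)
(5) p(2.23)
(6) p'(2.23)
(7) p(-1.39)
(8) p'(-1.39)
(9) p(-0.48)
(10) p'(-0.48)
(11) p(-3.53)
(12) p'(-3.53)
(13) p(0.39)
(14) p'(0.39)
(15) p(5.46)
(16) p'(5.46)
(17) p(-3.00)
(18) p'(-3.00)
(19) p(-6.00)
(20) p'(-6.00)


(1) = -1.96
(2) = -0.92
(3) = -4.14
(4) = -2.24
(5) = -1.61
(6) = -0.41
(7) = -6.41
(8) = 3.06
(9) = -4.02
(10) = 2.19
(11) = -15.17
(12) = 5.12
(13) = -2.48
(14) = 1.36
(15) = -7.94
(16) = -3.51
(17) = -12.59
(18) = 4.61
(19) = -30.74
(20) = 7.49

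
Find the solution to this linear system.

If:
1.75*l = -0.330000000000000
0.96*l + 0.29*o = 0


Then:
l = -0.19
o = 0.62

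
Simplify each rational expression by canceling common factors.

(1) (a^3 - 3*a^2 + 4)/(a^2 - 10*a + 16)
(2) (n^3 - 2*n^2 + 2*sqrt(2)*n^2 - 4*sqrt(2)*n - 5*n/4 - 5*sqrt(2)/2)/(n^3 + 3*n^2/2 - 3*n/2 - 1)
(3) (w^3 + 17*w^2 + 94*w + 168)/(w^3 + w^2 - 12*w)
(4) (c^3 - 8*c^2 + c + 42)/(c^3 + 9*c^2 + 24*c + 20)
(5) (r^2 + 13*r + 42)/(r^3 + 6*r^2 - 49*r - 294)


(1) = (a^2 - a - 2)/(a - 8)
(2) = (8*n^2 + n*(-20 + 16*sqrt(2)) - 40*sqrt(2))/(8*n^2 + 8*n - 16)
(3) = (w^2 + 13*w + 42)/(w^2 - 3*w)
(4) = (c^2 - 10*c + 21)/(c^2 + 7*c + 10)
(5) = 1/(r - 7)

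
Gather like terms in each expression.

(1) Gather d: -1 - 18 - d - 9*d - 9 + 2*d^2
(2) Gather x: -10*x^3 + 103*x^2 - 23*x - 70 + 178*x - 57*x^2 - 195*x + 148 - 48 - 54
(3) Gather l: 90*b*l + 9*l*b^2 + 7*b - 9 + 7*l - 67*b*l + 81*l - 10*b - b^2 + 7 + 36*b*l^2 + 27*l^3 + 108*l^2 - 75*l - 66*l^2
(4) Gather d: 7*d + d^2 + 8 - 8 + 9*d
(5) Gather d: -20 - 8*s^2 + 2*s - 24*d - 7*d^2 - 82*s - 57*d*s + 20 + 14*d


(1) = 2*d^2 - 10*d - 28
(2) = -10*x^3 + 46*x^2 - 40*x - 24
(3) = -b^2 - 3*b + 27*l^3 + l^2*(36*b + 42) + l*(9*b^2 + 23*b + 13) - 2
(4) = d^2 + 16*d
(5) = -7*d^2 + d*(-57*s - 10) - 8*s^2 - 80*s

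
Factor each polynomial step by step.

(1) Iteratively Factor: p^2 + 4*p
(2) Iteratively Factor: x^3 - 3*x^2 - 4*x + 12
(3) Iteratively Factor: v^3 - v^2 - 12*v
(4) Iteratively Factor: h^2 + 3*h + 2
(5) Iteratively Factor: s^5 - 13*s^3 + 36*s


(1) = (p + 4)*(p)
(2) = (x - 2)*(x^2 - x - 6) = (x - 2)*(x + 2)*(x - 3)
(3) = (v + 3)*(v^2 - 4*v) = (v - 4)*(v + 3)*(v)
(4) = (h + 2)*(h + 1)
(5) = (s + 3)*(s^4 - 3*s^3 - 4*s^2 + 12*s) = (s - 2)*(s + 3)*(s^3 - s^2 - 6*s) = s*(s - 2)*(s + 3)*(s^2 - s - 6) = s*(s - 3)*(s - 2)*(s + 3)*(s + 2)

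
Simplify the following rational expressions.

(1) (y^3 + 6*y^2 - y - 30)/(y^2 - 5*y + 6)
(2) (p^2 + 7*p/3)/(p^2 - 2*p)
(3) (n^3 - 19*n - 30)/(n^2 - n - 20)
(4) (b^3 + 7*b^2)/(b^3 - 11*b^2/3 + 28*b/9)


(1) = (y^2 + 8*y + 15)/(y - 3)
(2) = (3*p + 7)/(3*p - 6)
(3) = (n^2 + 5*n + 6)/(n + 4)
(4) = (9*b^2 + 63*b)/(9*b^2 - 33*b + 28)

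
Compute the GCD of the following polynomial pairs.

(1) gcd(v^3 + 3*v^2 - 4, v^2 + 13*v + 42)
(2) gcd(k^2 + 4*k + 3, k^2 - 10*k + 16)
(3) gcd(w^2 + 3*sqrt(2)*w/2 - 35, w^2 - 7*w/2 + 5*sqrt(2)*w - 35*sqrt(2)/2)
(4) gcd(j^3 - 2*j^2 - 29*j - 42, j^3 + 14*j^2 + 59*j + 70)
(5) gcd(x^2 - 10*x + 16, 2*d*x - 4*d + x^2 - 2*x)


(1) = gcd((v - 1)*(v + 2)^2, (v + 6)*(v + 7)) = 1
(2) = gcd((k + 1)*(k + 3), (k - 8)*(k - 2)) = 1
(3) = w + 5*sqrt(2)
(4) = j + 2
(5) = gcd((x - 8)*(x - 2), (2*d + x)*(x - 2)) = x - 2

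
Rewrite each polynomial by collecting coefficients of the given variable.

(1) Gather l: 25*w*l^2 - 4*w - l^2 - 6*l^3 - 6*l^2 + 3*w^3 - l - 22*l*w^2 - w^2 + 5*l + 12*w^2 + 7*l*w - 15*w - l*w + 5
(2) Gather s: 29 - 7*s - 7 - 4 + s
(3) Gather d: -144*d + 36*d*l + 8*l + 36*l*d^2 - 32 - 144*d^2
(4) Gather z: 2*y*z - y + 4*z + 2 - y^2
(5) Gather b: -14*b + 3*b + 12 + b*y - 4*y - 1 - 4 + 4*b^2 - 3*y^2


(1) = -6*l^3 + l^2*(25*w - 7) + l*(-22*w^2 + 6*w + 4) + 3*w^3 + 11*w^2 - 19*w + 5
(2) = 18 - 6*s
(3) = d^2*(36*l - 144) + d*(36*l - 144) + 8*l - 32
(4) = -y^2 - y + z*(2*y + 4) + 2
(5) = 4*b^2 + b*(y - 11) - 3*y^2 - 4*y + 7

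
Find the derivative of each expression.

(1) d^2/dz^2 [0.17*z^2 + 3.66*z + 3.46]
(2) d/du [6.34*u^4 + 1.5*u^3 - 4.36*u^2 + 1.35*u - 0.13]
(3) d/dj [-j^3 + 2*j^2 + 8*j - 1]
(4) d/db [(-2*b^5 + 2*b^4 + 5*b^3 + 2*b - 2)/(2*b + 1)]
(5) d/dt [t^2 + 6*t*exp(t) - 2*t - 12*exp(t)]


(1) = 0.340000000000000
(2) = 25.36*u^3 + 4.5*u^2 - 8.72*u + 1.35
(3) = -3*j^2 + 4*j + 8
(4) = (-16*b^5 + 2*b^4 + 28*b^3 + 15*b^2 + 6)/(4*b^2 + 4*b + 1)
(5) = 6*t*exp(t) + 2*t - 6*exp(t) - 2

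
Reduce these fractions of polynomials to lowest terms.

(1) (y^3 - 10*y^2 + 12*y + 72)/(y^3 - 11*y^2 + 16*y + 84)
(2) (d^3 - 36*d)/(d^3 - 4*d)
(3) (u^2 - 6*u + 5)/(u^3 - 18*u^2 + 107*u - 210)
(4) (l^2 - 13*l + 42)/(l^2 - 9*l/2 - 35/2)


(1) = (y - 6)/(y - 7)
(2) = (d^2 - 36)/(d^2 - 4)
(3) = (u - 1)/(u^2 - 13*u + 42)
(4) = (2*l - 12)/(2*l + 5)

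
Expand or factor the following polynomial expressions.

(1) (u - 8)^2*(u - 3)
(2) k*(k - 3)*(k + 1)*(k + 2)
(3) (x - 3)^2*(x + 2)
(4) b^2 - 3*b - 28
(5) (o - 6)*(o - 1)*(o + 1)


(1) = u^3 - 19*u^2 + 112*u - 192
(2) = k^4 - 7*k^2 - 6*k
(3) = x^3 - 4*x^2 - 3*x + 18
(4) = (b - 7)*(b + 4)
(5) = o^3 - 6*o^2 - o + 6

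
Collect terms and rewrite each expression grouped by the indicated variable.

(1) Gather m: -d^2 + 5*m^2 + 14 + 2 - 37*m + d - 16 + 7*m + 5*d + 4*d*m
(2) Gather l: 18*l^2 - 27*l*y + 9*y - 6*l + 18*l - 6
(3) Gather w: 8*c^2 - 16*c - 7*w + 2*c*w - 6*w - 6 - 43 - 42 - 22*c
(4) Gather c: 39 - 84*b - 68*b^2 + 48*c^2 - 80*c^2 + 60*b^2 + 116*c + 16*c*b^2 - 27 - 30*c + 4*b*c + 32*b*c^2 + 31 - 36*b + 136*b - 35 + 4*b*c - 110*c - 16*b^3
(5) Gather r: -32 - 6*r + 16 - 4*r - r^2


(1) = -d^2 + 6*d + 5*m^2 + m*(4*d - 30)
(2) = 18*l^2 + l*(12 - 27*y) + 9*y - 6
(3) = 8*c^2 - 38*c + w*(2*c - 13) - 91
(4) = -16*b^3 - 8*b^2 + 16*b + c^2*(32*b - 32) + c*(16*b^2 + 8*b - 24) + 8
(5) = -r^2 - 10*r - 16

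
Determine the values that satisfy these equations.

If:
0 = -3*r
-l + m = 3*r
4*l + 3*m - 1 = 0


Then:
l = 1/7
m = 1/7
r = 0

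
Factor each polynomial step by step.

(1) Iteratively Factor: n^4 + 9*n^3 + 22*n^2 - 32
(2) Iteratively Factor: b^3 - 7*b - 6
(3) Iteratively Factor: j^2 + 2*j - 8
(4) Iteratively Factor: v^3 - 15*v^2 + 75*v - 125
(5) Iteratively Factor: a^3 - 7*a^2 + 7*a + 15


(1) = (n + 4)*(n^3 + 5*n^2 + 2*n - 8) = (n - 1)*(n + 4)*(n^2 + 6*n + 8) = (n - 1)*(n + 4)^2*(n + 2)
(2) = (b + 1)*(b^2 - b - 6) = (b + 1)*(b + 2)*(b - 3)
(3) = (j + 4)*(j - 2)
(4) = (v - 5)*(v^2 - 10*v + 25) = (v - 5)^2*(v - 5)
(5) = (a - 3)*(a^2 - 4*a - 5) = (a - 3)*(a + 1)*(a - 5)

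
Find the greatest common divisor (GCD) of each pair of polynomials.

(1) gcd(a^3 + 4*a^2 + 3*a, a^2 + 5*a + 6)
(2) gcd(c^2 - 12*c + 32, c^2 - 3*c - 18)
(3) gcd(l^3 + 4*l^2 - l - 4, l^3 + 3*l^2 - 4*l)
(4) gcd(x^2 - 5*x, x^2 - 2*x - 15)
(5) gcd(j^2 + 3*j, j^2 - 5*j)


(1) = gcd(a*(a + 1)*(a + 3), (a + 2)*(a + 3)) = a + 3
(2) = gcd((c - 8)*(c - 4), (c - 6)*(c + 3)) = 1
(3) = gcd((l - 1)*(l + 1)*(l + 4), l*(l - 1)*(l + 4)) = l^2 + 3*l - 4
(4) = x - 5
(5) = j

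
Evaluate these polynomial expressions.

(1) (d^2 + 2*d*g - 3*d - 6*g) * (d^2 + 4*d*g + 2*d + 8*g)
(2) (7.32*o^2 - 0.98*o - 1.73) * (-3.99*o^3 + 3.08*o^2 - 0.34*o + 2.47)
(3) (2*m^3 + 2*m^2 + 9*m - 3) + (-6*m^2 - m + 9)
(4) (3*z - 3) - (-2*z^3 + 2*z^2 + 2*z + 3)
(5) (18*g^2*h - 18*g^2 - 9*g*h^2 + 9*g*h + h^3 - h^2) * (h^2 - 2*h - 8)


(1) = d^4 + 6*d^3*g - d^3 + 8*d^2*g^2 - 6*d^2*g - 6*d^2 - 8*d*g^2 - 36*d*g - 48*g^2
(2) = -29.2068*o^5 + 26.4558*o^4 + 1.3955*o^3 + 13.0852*o^2 - 1.8324*o - 4.2731
(3) = 2*m^3 - 4*m^2 + 8*m + 6
(4) = 2*z^3 - 2*z^2 + z - 6
(5) = 18*g^2*h^3 - 54*g^2*h^2 - 108*g^2*h + 144*g^2 - 9*g*h^4 + 27*g*h^3 + 54*g*h^2 - 72*g*h + h^5 - 3*h^4 - 6*h^3 + 8*h^2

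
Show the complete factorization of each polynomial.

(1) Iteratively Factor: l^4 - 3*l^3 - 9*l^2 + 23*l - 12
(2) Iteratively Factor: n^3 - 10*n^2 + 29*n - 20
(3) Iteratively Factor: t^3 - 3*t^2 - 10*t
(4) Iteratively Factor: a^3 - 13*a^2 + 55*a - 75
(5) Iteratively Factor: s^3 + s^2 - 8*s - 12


(1) = (l - 4)*(l^3 + l^2 - 5*l + 3) = (l - 4)*(l - 1)*(l^2 + 2*l - 3) = (l - 4)*(l - 1)^2*(l + 3)
(2) = (n - 1)*(n^2 - 9*n + 20) = (n - 5)*(n - 1)*(n - 4)
(3) = (t - 5)*(t^2 + 2*t) = t*(t - 5)*(t + 2)
(4) = (a - 3)*(a^2 - 10*a + 25) = (a - 5)*(a - 3)*(a - 5)
(5) = (s + 2)*(s^2 - s - 6) = (s - 3)*(s + 2)*(s + 2)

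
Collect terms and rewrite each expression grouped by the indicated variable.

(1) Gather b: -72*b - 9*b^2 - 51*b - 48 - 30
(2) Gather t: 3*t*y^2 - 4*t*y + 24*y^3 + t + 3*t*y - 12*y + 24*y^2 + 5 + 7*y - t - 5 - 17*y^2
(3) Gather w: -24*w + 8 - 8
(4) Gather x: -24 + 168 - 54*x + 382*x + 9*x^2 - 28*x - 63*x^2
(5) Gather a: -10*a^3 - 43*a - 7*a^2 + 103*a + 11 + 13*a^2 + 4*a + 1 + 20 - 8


(1) = -9*b^2 - 123*b - 78
(2) = t*(3*y^2 - y) + 24*y^3 + 7*y^2 - 5*y
(3) = -24*w
(4) = -54*x^2 + 300*x + 144
(5) = -10*a^3 + 6*a^2 + 64*a + 24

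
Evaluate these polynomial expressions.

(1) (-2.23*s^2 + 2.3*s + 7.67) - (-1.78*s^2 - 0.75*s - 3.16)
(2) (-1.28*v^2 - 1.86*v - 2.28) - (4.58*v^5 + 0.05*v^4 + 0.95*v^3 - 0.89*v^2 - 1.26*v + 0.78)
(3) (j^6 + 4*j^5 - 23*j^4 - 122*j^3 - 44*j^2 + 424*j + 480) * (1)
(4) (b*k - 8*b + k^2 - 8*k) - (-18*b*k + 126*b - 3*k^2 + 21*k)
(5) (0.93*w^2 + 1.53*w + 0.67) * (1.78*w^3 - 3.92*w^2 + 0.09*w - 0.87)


(1) = -0.45*s^2 + 3.05*s + 10.83
(2) = -4.58*v^5 - 0.05*v^4 - 0.95*v^3 - 0.39*v^2 - 0.6*v - 3.06
(3) = j^6 + 4*j^5 - 23*j^4 - 122*j^3 - 44*j^2 + 424*j + 480
(4) = 19*b*k - 134*b + 4*k^2 - 29*k
(5) = 1.6554*w^5 - 0.9222*w^4 - 4.7213*w^3 - 3.2978*w^2 - 1.2708*w - 0.5829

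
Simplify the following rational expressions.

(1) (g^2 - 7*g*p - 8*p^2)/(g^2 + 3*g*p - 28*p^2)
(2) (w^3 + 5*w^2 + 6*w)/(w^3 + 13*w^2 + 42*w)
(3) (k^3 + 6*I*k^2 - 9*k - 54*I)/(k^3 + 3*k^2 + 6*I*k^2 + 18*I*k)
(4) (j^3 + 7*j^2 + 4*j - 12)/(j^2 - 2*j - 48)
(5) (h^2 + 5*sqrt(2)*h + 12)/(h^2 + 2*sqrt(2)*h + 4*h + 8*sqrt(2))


(1) = (-g^2 + 7*g*p + 8*p^2)/(-g^2 - 3*g*p + 28*p^2)
(2) = (w^2 + 5*w + 6)/(w^2 + 13*w + 42)
(3) = (k - 3)/k
(4) = (j^2 + j - 2)/(j - 8)
(5) = (h + 3*sqrt(2))/(h + 4)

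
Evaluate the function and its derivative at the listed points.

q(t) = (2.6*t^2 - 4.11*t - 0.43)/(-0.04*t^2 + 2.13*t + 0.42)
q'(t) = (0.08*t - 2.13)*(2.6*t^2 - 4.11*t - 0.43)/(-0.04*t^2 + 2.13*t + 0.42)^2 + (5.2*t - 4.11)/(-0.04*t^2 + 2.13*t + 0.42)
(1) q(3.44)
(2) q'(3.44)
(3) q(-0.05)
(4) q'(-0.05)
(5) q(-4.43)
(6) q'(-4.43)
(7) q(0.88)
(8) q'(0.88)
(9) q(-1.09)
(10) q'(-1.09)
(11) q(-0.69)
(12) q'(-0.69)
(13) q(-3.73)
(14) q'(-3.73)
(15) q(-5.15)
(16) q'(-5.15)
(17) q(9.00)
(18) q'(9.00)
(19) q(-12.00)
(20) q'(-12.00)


(1) = 2.23
(2) = 1.33
(3) = -0.70
(4) = -9.21
(5) = -7.02
(6) = 0.99
(7) = -0.90
(8) = 1.02
(9) = -3.66
(10) = 0.85
(11) = -3.41
(12) = 0.23
(13) = -6.32
(14) = 1.01
(15) = -7.73
(16) = 0.97
(17) = 10.59
(18) = 1.70
(19) = -13.70
(20) = 0.78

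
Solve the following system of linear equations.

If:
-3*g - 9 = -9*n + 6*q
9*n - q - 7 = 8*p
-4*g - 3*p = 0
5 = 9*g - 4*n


Then:
g = 357/673
n = -38/673
p = -476/673
q = -1245/673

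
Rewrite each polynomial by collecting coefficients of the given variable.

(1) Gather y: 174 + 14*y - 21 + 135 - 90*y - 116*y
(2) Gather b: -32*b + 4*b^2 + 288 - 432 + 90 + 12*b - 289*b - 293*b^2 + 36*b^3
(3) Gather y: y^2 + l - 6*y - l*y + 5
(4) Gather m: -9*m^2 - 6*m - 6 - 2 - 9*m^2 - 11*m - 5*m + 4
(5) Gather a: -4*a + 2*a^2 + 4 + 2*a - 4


(1) = 288 - 192*y
(2) = 36*b^3 - 289*b^2 - 309*b - 54
(3) = l + y^2 + y*(-l - 6) + 5
(4) = -18*m^2 - 22*m - 4
(5) = 2*a^2 - 2*a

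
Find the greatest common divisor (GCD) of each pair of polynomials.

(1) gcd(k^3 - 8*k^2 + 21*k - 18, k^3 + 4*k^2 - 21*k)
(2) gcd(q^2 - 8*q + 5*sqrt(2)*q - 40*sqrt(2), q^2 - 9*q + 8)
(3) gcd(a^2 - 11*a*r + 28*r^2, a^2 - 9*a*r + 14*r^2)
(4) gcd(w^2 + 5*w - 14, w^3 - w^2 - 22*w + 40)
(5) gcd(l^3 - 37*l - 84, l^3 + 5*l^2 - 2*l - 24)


(1) = k - 3
(2) = gcd((q - 8)*(q + 5*sqrt(2)), (q - 8)*(q - 1)) = q - 8
(3) = -a + 7*r
(4) = w - 2
(5) = gcd((l - 7)*(l + 3)*(l + 4), (l - 2)*(l + 3)*(l + 4)) = l^2 + 7*l + 12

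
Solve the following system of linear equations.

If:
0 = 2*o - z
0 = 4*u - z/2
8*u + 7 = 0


Then:
o = -7/2
u = -7/8
z = -7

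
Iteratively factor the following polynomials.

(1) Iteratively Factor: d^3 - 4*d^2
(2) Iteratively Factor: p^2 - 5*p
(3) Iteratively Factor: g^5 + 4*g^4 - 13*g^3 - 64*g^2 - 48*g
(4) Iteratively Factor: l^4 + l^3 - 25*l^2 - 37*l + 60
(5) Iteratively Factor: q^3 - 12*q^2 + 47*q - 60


(1) = (d)*(d^2 - 4*d) = d^2*(d - 4)
(2) = (p - 5)*(p)
(3) = (g + 1)*(g^4 + 3*g^3 - 16*g^2 - 48*g) = (g + 1)*(g + 3)*(g^3 - 16*g) = g*(g + 1)*(g + 3)*(g^2 - 16) = g*(g - 4)*(g + 1)*(g + 3)*(g + 4)
(4) = (l + 3)*(l^3 - 2*l^2 - 19*l + 20) = (l - 5)*(l + 3)*(l^2 + 3*l - 4) = (l - 5)*(l + 3)*(l + 4)*(l - 1)
(5) = (q - 3)*(q^2 - 9*q + 20) = (q - 5)*(q - 3)*(q - 4)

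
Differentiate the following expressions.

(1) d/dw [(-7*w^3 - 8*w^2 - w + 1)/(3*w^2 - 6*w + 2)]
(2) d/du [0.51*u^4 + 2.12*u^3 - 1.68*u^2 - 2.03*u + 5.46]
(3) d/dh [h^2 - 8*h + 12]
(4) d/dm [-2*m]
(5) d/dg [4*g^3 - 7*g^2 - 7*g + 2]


(1) = (-21*w^4 + 84*w^3 + 9*w^2 - 38*w + 4)/(9*w^4 - 36*w^3 + 48*w^2 - 24*w + 4)
(2) = 2.04*u^3 + 6.36*u^2 - 3.36*u - 2.03
(3) = 2*h - 8
(4) = -2
(5) = 12*g^2 - 14*g - 7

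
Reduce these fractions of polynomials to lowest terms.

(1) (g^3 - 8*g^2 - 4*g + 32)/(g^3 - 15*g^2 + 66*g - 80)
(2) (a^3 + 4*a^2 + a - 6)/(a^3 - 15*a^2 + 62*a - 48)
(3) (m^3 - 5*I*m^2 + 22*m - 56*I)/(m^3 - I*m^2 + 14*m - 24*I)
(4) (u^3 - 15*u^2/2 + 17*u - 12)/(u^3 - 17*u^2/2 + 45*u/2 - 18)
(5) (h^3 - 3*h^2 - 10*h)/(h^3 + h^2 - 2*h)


(1) = (g + 2)/(g - 5)
(2) = (a^2 + 5*a + 6)/(a^2 - 14*a + 48)
(3) = (m - 7*I)/(m - 3*I)
(4) = (u - 2)/(u - 3)
(5) = (h - 5)/(h - 1)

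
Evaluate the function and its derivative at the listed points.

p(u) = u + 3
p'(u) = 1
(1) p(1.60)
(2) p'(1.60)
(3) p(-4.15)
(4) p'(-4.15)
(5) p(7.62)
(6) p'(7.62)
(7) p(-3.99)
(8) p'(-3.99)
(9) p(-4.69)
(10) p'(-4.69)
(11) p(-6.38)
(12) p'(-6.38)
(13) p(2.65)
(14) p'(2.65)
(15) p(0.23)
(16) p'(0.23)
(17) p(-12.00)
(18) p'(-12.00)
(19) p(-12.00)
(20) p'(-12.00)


(1) = 4.60
(2) = 1.00
(3) = -1.15
(4) = 1.00
(5) = 10.62
(6) = 1.00
(7) = -0.99
(8) = 1.00
(9) = -1.69
(10) = 1.00
(11) = -3.38
(12) = 1.00
(13) = 5.65
(14) = 1.00
(15) = 3.23
(16) = 1.00
(17) = -9.00
(18) = 1.00
(19) = -9.00
(20) = 1.00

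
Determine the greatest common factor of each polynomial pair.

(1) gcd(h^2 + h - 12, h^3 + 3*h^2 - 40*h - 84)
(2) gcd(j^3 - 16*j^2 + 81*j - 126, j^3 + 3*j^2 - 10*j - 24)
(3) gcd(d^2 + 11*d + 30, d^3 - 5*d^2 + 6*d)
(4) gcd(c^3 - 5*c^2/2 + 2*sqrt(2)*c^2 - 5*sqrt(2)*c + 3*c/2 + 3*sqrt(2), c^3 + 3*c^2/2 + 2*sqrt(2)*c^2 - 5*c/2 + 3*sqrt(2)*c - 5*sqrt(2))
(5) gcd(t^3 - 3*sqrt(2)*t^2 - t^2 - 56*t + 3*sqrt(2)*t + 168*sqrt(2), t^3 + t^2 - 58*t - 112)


(1) = 1
(2) = j - 3
(3) = 1
(4) = c^2 + c*(-1 + 2*sqrt(2)) - 2*sqrt(2)
(5) = gcd((t - 8)*(t + 7)*(t - 3*sqrt(2)), (t - 8)*(t + 2)*(t + 7)) = t^2 - t - 56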